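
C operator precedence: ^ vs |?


'^' is bitwise XOR (level 4); '|' is bitwise OR (level 3)
Higher level binds tighter
'^' has higher precedence than '|'


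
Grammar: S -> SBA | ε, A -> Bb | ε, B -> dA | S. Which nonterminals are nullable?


A nonterminal is nullable iff some alternative derives ε (directly, or every symbol in it is nullable)
Nullable: {A, B, S}


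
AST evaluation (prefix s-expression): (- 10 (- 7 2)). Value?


Evaluate inner: (- 7 2) = 5
Evaluate root: (- 10 5) = 5
Result: 5


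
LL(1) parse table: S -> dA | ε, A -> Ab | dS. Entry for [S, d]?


For [S, d]: 'd' ∈ FIRST(dA)
Entry: S -> dA


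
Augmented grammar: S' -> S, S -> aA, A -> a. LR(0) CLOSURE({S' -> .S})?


Start: S' -> .S
For each item with dot before a nonterminal B, add B -> .γ for every B-production
Closure: [S' -> .S, S -> .aA]


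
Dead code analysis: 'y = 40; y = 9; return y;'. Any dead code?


first assignment to y is overwritten before any read
Dead: 'y = 40'


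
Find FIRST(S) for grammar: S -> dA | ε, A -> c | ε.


Per alternative of S: FIRST(dA) = {d}; FIRST(ε) = {ε}
FIRST(S) = {d, ε}


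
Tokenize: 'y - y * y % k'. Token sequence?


Scan left to right, longest-match per lexeme
Tokens: ID(y), OP(-), ID(y), OP(*), ID(y), OP(%), ID(k)


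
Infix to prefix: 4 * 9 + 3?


left-to-right (same/higher precedence on left): tree is (+ (* 4 9) 3)
Prefix: + * 4 9 3


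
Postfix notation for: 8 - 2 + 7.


Left to right (same or higher precedence on left)
Postfix: 8 2 - 7 +


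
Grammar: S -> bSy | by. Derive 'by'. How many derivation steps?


Derivation: S => by
Steps: 1


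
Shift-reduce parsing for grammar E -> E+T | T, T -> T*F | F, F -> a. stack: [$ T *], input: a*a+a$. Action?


no handle; shift 'a'
Action: shift


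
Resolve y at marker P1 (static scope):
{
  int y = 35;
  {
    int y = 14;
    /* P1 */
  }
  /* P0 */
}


y declared in the same block as P1
y = 14


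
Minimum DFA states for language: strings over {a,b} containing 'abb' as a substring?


KMP-style automaton: 3 progress states + 1 absorbing accept = 4
Minimal DFA: 4 states


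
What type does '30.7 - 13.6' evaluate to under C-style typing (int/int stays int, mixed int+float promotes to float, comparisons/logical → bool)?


Operand types: float - float
Rule: mixed int/float promotes to float; int/int stays int
Result type: float


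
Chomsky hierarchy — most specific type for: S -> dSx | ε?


Single nonterminal LHS, but d^n x^n is not regular
Classification: Type 2 (Context-Free)


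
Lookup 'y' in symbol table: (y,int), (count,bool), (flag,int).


Lookup 'y' → type int


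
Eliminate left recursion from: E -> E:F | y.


Left-recursive alternatives: E:F; non-recursive: y
Introduce E': E -> yE', E' -> :FE' | ε


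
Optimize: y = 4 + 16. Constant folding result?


4 + 16 = 20 at compile time
Optimized: y = 20


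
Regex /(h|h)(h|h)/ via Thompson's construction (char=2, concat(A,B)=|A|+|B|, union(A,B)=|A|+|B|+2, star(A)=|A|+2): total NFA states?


Syntax tree has 4 char leaf(s), 2 union(s), 0 star(s)
chars contribute 4×2 = 8; each union adds +2; each star adds +2
Total: 8 + 4 + 0 = 12 states


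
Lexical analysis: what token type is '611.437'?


Pattern: digits with a decimal point
Type: FLOAT_LITERAL


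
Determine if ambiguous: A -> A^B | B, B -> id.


precedence layered via separate nonterminal B: deterministic
Unambiguous


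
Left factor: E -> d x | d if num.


Common prefix: 'd'
Factored: E -> d E', E' -> x | if num


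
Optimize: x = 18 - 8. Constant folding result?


18 - 8 = 10 at compile time
Optimized: x = 10


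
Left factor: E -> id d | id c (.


Common prefix: 'id'
Factored: E -> id E', E' -> d | c (


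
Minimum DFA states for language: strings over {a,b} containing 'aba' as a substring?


KMP-style automaton: 3 progress states + 1 absorbing accept = 4
Minimal DFA: 4 states


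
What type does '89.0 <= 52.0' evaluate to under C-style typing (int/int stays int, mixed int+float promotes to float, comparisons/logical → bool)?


Operand types: float <= float
Rule: comparison yields bool
Result type: bool


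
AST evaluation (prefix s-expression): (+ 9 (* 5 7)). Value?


Evaluate inner: (* 5 7) = 35
Evaluate root: (+ 9 35) = 44
Result: 44


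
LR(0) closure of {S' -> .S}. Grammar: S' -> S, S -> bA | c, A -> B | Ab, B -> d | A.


Start: S' -> .S
For each item with dot before a nonterminal B, add B -> .γ for every B-production
Closure: [S' -> .S, S -> .bA, S -> .c]


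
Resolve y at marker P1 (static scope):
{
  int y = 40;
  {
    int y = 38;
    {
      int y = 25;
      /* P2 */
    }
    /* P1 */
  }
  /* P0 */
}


y declared in the same block as P1
y = 38


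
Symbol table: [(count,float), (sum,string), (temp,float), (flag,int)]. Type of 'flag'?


Lookup 'flag' → type int


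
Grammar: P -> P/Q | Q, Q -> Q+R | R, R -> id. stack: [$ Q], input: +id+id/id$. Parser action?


shift '+' to continue Q -> Q+R
Action: shift


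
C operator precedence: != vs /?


'/' is multiplicative (level 10); '!=' is equality (level 6)
Higher level binds tighter
'/' has higher precedence than '!='


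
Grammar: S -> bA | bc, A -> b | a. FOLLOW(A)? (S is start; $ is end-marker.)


$ ∈ FOLLOW(S). For each A -> αBβ: add FIRST(β)\{ε} to FOLLOW(B); if β nullable, add FOLLOW(A).
FOLLOW(A) = {$}


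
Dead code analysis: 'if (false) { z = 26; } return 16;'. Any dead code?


condition is constant false, so the whole block is unreachable
Dead: 'if (false) { z = 26; }'


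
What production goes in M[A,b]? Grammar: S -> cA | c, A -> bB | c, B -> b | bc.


For [A, b]: 'b' ∈ FIRST(bB)
Entry: A -> bB


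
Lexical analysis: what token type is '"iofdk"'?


Pattern: double-quoted sequence
Type: STRING_LITERAL


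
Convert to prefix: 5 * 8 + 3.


left-to-right (same/higher precedence on left): tree is (+ (* 5 8) 3)
Prefix: + * 5 8 3


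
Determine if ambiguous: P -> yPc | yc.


balanced y^n…c^n: each string has a unique parse
Unambiguous


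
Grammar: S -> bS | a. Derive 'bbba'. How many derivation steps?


Derivation: S => bS => bbS => bbbS => bbba
Steps: 4


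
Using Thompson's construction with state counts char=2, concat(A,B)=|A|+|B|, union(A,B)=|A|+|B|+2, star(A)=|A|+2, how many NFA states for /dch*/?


Syntax tree has 3 char leaf(s), 0 union(s), 1 star(s)
chars contribute 3×2 = 6; each union adds +2; each star adds +2
Total: 6 + 0 + 2 = 8 states


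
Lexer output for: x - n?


Scan left to right, longest-match per lexeme
Tokens: ID(x), OP(-), ID(n)


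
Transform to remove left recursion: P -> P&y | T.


Left-recursive alternatives: P&y; non-recursive: T
Introduce P': P -> TP', P' -> &yP' | ε


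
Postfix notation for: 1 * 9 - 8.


Left to right (same or higher precedence on left)
Postfix: 1 9 * 8 -


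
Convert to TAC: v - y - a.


Break into single-operator statements:
t1 = v - y
t2 = t1 - a


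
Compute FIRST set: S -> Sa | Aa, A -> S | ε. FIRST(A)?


Per alternative of A: FIRST(S) = {a}; FIRST(ε) = {ε}
FIRST(A) = {a, ε}


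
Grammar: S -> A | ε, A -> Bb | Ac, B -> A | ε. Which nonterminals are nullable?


A nonterminal is nullable iff some alternative derives ε (directly, or every symbol in it is nullable)
Nullable: {B, S}


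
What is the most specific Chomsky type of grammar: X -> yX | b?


Right-linear: every RHS is a terminal or a terminal followed by one nonterminal
Classification: Type 3 (Regular)


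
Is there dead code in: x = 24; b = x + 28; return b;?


x is read by b's definition; b is returned
No dead code


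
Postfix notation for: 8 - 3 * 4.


* has higher precedence, evaluate 3*4 first
Postfix: 8 3 4 * -


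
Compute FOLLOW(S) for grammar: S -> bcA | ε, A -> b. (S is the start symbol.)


$ ∈ FOLLOW(S). For each A -> αBβ: add FIRST(β)\{ε} to FOLLOW(B); if β nullable, add FOLLOW(A).
FOLLOW(S) = {$}


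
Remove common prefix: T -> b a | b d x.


Common prefix: 'b'
Factored: T -> b T', T' -> a | d x


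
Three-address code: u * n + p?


Break into single-operator statements:
t1 = u * n
t2 = t1 + p


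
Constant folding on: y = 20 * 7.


20 * 7 = 140 at compile time
Optimized: y = 140


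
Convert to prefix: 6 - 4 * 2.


'*' binds tighter: tree is (- 6 (* 4 2))
Prefix: - 6 * 4 2


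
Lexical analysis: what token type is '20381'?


Pattern: digits only
Type: INTEGER_LITERAL


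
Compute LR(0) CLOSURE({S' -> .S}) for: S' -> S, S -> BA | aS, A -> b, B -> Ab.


Start: S' -> .S
For each item with dot before a nonterminal B, add B -> .γ for every B-production
Closure: [S' -> .S, S -> .BA, S -> .aS, B -> .Ab, A -> .b]


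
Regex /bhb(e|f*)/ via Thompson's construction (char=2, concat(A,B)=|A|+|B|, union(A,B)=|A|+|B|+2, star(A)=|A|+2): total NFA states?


Syntax tree has 5 char leaf(s), 1 union(s), 1 star(s)
chars contribute 5×2 = 10; each union adds +2; each star adds +2
Total: 10 + 2 + 2 = 14 states


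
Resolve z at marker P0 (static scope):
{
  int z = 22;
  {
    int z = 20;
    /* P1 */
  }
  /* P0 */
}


z declared in the same block as P0
z = 22


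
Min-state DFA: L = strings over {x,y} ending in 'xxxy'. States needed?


Track the longest suffix of input matching a prefix of 'xxxy': 5 classes (prefixes of length 0..4)
Minimal DFA: 5 states


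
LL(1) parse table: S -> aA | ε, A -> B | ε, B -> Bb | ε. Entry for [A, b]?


For [A, b]: 'b' ∈ FIRST(B)
Entry: A -> B


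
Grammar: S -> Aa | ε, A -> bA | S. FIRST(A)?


Per alternative of A: FIRST(bA) = {b}; FIRST(S) = {a, b, ε}
FIRST(A) = {a, b, ε}


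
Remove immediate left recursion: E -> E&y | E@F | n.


Left-recursive alternatives: E&y, E@F; non-recursive: n
Introduce E': E -> nE', E' -> &yE' | @FE' | ε


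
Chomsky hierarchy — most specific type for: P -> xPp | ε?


Single nonterminal LHS, but x^n p^n is not regular
Classification: Type 2 (Context-Free)


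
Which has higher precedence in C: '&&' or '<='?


'<=' is relational (level 7); '&&' is logical AND (level 2)
Higher level binds tighter
'<=' has higher precedence than '&&'


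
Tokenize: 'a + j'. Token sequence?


Scan left to right, longest-match per lexeme
Tokens: ID(a), OP(+), ID(j)


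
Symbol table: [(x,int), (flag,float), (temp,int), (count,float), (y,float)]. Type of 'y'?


Lookup 'y' → type float


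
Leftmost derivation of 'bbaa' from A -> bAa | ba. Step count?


Derivation: A => bAa => bbaa
Steps: 2


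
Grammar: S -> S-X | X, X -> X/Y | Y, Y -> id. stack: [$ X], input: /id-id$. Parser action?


shift '/' to continue X -> X/Y
Action: shift


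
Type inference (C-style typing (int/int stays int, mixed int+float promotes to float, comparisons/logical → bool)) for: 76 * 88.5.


Operand types: int * float
Rule: mixed int/float promotes to float; int/int stays int
Result type: float


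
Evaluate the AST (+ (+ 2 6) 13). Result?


Evaluate inner: (+ 2 6) = 8
Evaluate root: (+ 8 13) = 21
Result: 21


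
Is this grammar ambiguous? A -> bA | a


right-linear, alternatives start with distinct terminals 'b' vs 'a': unique leftmost derivation
Unambiguous


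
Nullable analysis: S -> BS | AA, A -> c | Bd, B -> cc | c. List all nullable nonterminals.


A nonterminal is nullable iff some alternative derives ε (directly, or every symbol in it is nullable)
Nullable: {}


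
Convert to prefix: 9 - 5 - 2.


left-to-right (same/higher precedence on left): tree is (- (- 9 5) 2)
Prefix: - - 9 5 2


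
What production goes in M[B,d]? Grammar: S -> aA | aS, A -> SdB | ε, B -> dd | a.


For [B, d]: 'd' ∈ FIRST(dd)
Entry: B -> dd


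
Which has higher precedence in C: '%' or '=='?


'%' is multiplicative (level 10); '==' is equality (level 6)
Higher level binds tighter
'%' has higher precedence than '=='


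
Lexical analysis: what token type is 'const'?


Pattern: reserved word
Type: KEYWORD


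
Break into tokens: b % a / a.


Scan left to right, longest-match per lexeme
Tokens: ID(b), OP(%), ID(a), OP(/), ID(a)


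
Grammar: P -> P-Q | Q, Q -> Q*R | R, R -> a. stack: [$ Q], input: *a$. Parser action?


shift '*' to continue Q -> Q*R
Action: shift


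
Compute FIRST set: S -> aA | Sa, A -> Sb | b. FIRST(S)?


Per alternative of S: FIRST(aA) = {a}; FIRST(Sa) = {a}
FIRST(S) = {a}


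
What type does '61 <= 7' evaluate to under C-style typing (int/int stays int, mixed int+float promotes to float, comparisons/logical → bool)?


Operand types: int <= int
Rule: comparison yields bool
Result type: bool


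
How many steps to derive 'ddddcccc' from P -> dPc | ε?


Derivation: P => dPc => ddPcc => dddPccc => ddddPcccc => ddddcccc
Steps: 5


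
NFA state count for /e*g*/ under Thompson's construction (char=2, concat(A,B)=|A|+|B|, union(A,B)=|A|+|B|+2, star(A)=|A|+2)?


Syntax tree has 2 char leaf(s), 0 union(s), 2 star(s)
chars contribute 2×2 = 4; each union adds +2; each star adds +2
Total: 4 + 0 + 4 = 8 states


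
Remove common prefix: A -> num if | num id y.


Common prefix: 'num'
Factored: A -> num A', A' -> if | id y


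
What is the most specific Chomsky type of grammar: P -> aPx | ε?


Single nonterminal LHS, but a^n x^n is not regular
Classification: Type 2 (Context-Free)


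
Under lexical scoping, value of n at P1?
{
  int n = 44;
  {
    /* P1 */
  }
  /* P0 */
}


P1's block does not declare n; resolves to the enclosing declaration at depth 0
n = 44


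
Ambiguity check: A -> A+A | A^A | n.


'n+n^n' has two parse trees (no precedence encoded between + and ^)
Ambiguous


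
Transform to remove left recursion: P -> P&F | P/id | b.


Left-recursive alternatives: P&F, P/id; non-recursive: b
Introduce P': P -> bP', P' -> &FP' | /idP' | ε


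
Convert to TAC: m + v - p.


Break into single-operator statements:
t1 = m + v
t2 = t1 - p


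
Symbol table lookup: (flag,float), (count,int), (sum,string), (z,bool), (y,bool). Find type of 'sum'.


Lookup 'sum' → type string


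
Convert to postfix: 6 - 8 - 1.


Left to right (same or higher precedence on left)
Postfix: 6 8 - 1 -


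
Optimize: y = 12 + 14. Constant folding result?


12 + 14 = 26 at compile time
Optimized: y = 26


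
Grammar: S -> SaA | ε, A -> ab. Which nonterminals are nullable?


A nonterminal is nullable iff some alternative derives ε (directly, or every symbol in it is nullable)
Nullable: {S}


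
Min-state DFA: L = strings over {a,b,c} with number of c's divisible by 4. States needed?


Track (count of c) mod 4: states 0..3, accept at 0
Minimal DFA: 4 states


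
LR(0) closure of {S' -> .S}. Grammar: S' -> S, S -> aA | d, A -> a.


Start: S' -> .S
For each item with dot before a nonterminal B, add B -> .γ for every B-production
Closure: [S' -> .S, S -> .aA, S -> .d]


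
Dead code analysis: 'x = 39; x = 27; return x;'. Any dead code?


first assignment to x is overwritten before any read
Dead: 'x = 39'


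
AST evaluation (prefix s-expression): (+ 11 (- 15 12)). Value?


Evaluate inner: (- 15 12) = 3
Evaluate root: (+ 11 3) = 14
Result: 14


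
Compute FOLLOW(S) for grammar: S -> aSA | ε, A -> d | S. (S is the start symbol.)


$ ∈ FOLLOW(S). For each A -> αBβ: add FIRST(β)\{ε} to FOLLOW(B); if β nullable, add FOLLOW(A).
FOLLOW(S) = {$, a, d}


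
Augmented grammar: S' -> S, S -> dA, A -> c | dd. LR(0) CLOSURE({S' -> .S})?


Start: S' -> .S
For each item with dot before a nonterminal B, add B -> .γ for every B-production
Closure: [S' -> .S, S -> .dA]


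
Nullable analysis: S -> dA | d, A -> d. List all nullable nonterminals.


A nonterminal is nullable iff some alternative derives ε (directly, or every symbol in it is nullable)
Nullable: {}


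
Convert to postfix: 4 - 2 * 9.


* has higher precedence, evaluate 2*9 first
Postfix: 4 2 9 * -


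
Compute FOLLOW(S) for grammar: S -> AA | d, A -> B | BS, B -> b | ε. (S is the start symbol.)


$ ∈ FOLLOW(S). For each A -> αBβ: add FIRST(β)\{ε} to FOLLOW(B); if β nullable, add FOLLOW(A).
FOLLOW(S) = {$, b, d}


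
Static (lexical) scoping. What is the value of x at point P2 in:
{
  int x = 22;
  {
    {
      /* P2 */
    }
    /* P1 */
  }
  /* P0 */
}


P2's block does not declare x; resolves to the enclosing declaration at depth 0
x = 22


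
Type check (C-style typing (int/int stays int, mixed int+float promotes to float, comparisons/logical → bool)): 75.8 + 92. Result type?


Operand types: float + int
Rule: mixed int/float promotes to float; int/int stays int
Result type: float


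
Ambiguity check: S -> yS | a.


right-linear, alternatives start with distinct terminals 'y' vs 'a': unique leftmost derivation
Unambiguous


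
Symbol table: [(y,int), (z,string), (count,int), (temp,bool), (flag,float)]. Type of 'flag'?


Lookup 'flag' → type float


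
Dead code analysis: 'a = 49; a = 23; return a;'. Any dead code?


first assignment to a is overwritten before any read
Dead: 'a = 49'


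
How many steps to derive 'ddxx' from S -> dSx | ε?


Derivation: S => dSx => ddSxx => ddxx
Steps: 3


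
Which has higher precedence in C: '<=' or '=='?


'<=' is relational (level 7); '==' is equality (level 6)
Higher level binds tighter
'<=' has higher precedence than '=='


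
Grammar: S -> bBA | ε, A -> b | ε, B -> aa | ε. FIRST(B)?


Per alternative of B: FIRST(aa) = {a}; FIRST(ε) = {ε}
FIRST(B) = {a, ε}


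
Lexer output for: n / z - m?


Scan left to right, longest-match per lexeme
Tokens: ID(n), OP(/), ID(z), OP(-), ID(m)


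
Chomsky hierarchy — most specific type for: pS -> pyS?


LHS has context (more than one symbol) and |LHS| ≤ |RHS|
Classification: Type 1 (Context-Sensitive)


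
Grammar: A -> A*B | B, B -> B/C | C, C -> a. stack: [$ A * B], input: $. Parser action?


handle 'A*B' on top; lookahead ∈ FOLLOW(A) = {*, $}
Action: reduce (A -> A*B)


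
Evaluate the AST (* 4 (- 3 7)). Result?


Evaluate inner: (- 3 7) = -4
Evaluate root: (* 4 -4) = -16
Result: -16


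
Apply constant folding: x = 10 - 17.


10 - 17 = -7 at compile time
Optimized: x = -7


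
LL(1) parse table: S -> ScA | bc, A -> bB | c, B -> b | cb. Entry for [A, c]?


For [A, c]: 'c' ∈ FIRST(c)
Entry: A -> c


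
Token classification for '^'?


Pattern: operator symbol
Type: OPERATOR


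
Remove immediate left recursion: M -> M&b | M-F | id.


Left-recursive alternatives: M&b, M-F; non-recursive: id
Introduce M': M -> idM', M' -> &bM' | -FM' | ε


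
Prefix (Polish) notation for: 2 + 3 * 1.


'*' binds tighter: tree is (+ 2 (* 3 1))
Prefix: + 2 * 3 1


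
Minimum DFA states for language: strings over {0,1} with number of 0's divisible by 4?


Track (count of 0) mod 4: states 0..3, accept at 0
Minimal DFA: 4 states


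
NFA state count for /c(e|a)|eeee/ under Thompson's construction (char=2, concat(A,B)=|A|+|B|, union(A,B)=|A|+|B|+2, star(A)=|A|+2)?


Syntax tree has 7 char leaf(s), 2 union(s), 0 star(s)
chars contribute 7×2 = 14; each union adds +2; each star adds +2
Total: 14 + 4 + 0 = 18 states


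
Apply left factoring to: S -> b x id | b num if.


Common prefix: 'b'
Factored: S -> b S', S' -> x id | num if


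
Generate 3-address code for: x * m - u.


Break into single-operator statements:
t1 = x * m
t2 = t1 - u


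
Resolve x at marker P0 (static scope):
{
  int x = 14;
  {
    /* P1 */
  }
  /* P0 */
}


x declared in the same block as P0
x = 14


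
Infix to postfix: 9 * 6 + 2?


Left to right (same or higher precedence on left)
Postfix: 9 6 * 2 +


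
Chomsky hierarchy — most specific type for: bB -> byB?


LHS has context (more than one symbol) and |LHS| ≤ |RHS|
Classification: Type 1 (Context-Sensitive)


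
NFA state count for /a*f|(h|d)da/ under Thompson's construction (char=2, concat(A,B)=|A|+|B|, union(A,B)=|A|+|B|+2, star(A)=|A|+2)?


Syntax tree has 6 char leaf(s), 2 union(s), 1 star(s)
chars contribute 6×2 = 12; each union adds +2; each star adds +2
Total: 12 + 4 + 2 = 18 states


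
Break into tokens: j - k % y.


Scan left to right, longest-match per lexeme
Tokens: ID(j), OP(-), ID(k), OP(%), ID(y)


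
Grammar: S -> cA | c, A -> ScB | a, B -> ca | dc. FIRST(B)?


Per alternative of B: FIRST(ca) = {c}; FIRST(dc) = {d}
FIRST(B) = {c, d}


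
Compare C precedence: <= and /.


'/' is multiplicative (level 10); '<=' is relational (level 7)
Higher level binds tighter
'/' has higher precedence than '<='


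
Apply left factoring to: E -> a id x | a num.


Common prefix: 'a'
Factored: E -> a E', E' -> id x | num


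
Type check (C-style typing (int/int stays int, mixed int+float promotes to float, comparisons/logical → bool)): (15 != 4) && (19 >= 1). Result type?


Operand types: bool && bool
Rule: logical operators take bool operands and yield bool
Result type: bool


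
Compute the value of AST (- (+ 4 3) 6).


Evaluate inner: (+ 4 3) = 7
Evaluate root: (- 7 6) = 1
Result: 1


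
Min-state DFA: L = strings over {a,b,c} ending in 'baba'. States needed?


Track the longest suffix of input matching a prefix of 'baba': 5 classes (prefixes of length 0..4)
Minimal DFA: 5 states


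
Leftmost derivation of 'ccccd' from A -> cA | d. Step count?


Derivation: A => cA => ccA => cccA => ccccA => ccccd
Steps: 5


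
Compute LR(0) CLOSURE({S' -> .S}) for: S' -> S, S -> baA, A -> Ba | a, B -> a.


Start: S' -> .S
For each item with dot before a nonterminal B, add B -> .γ for every B-production
Closure: [S' -> .S, S -> .baA]


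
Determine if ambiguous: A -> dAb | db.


balanced d^n…b^n: each string has a unique parse
Unambiguous


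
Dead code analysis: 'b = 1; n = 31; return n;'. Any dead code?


b is assigned but never read
Dead: 'b = 1'


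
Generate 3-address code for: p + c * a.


Break into single-operator statements:
t1 = c * a
t2 = p + t1


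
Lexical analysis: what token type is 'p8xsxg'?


Pattern: letter/underscore followed by alphanumerics, not a keyword
Type: IDENTIFIER


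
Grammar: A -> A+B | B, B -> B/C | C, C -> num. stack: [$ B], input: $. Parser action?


lookahead ∉ {/} so B won't extend; reduce A -> B
Action: reduce (A -> B)


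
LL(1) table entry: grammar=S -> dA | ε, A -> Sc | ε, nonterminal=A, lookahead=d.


For [A, d]: 'd' ∈ FIRST(Sc)
Entry: A -> Sc


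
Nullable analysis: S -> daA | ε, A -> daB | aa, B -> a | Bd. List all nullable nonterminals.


A nonterminal is nullable iff some alternative derives ε (directly, or every symbol in it is nullable)
Nullable: {S}


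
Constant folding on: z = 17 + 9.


17 + 9 = 26 at compile time
Optimized: z = 26


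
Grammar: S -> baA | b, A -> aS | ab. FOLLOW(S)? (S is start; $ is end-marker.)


$ ∈ FOLLOW(S). For each A -> αBβ: add FIRST(β)\{ε} to FOLLOW(B); if β nullable, add FOLLOW(A).
FOLLOW(S) = {$}


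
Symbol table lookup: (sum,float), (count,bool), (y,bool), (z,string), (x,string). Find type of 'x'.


Lookup 'x' → type string


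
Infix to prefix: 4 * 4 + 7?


left-to-right (same/higher precedence on left): tree is (+ (* 4 4) 7)
Prefix: + * 4 4 7


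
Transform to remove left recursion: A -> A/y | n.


Left-recursive alternatives: A/y; non-recursive: n
Introduce A': A -> nA', A' -> /yA' | ε


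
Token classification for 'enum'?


Pattern: reserved word
Type: KEYWORD


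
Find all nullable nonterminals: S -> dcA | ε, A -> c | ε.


A nonterminal is nullable iff some alternative derives ε (directly, or every symbol in it is nullable)
Nullable: {A, S}


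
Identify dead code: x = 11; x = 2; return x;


first assignment to x is overwritten before any read
Dead: 'x = 11'


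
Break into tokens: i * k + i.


Scan left to right, longest-match per lexeme
Tokens: ID(i), OP(*), ID(k), OP(+), ID(i)


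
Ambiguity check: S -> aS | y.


right-linear, alternatives start with distinct terminals 'a' vs 'y': unique leftmost derivation
Unambiguous


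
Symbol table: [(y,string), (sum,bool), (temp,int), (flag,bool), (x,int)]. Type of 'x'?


Lookup 'x' → type int


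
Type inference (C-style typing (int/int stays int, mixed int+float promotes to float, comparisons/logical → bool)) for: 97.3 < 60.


Operand types: float < int
Rule: comparison yields bool
Result type: bool


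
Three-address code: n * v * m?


Break into single-operator statements:
t1 = n * v
t2 = t1 * m


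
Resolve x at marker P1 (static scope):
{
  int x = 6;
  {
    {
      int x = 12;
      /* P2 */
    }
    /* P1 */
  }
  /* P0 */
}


P1's block does not declare x; resolves to the enclosing declaration at depth 0
x = 6


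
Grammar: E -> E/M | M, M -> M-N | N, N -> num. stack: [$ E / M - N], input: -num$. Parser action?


handle 'M-N' on top
Action: reduce (M -> M-N)


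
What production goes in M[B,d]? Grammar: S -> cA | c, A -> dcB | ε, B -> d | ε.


For [B, d]: 'd' ∈ FIRST(d)
Entry: B -> d


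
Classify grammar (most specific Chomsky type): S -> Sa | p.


Left-linear: every RHS is a terminal or one nonterminal followed by a terminal
Classification: Type 3 (Regular)


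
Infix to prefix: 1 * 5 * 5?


left-to-right (same/higher precedence on left): tree is (* (* 1 5) 5)
Prefix: * * 1 5 5


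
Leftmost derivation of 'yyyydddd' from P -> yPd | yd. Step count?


Derivation: P => yPd => yyPdd => yyyPddd => yyyydddd
Steps: 4


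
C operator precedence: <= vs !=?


'<=' is relational (level 7); '!=' is equality (level 6)
Higher level binds tighter
'<=' has higher precedence than '!='


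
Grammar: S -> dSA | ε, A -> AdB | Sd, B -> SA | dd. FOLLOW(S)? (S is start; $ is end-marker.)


$ ∈ FOLLOW(S). For each A -> αBβ: add FIRST(β)\{ε} to FOLLOW(B); if β nullable, add FOLLOW(A).
FOLLOW(S) = {$, d}


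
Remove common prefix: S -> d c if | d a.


Common prefix: 'd'
Factored: S -> d S', S' -> c if | a


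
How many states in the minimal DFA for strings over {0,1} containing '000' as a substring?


KMP-style automaton: 3 progress states + 1 absorbing accept = 4
Minimal DFA: 4 states


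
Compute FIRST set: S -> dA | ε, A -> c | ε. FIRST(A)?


Per alternative of A: FIRST(c) = {c}; FIRST(ε) = {ε}
FIRST(A) = {c, ε}


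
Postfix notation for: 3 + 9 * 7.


* has higher precedence, evaluate 9*7 first
Postfix: 3 9 7 * +


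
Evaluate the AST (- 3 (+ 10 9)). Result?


Evaluate inner: (+ 10 9) = 19
Evaluate root: (- 3 19) = -16
Result: -16


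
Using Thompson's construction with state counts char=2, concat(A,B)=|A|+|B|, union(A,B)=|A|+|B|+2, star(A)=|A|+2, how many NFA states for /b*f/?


Syntax tree has 2 char leaf(s), 0 union(s), 1 star(s)
chars contribute 2×2 = 4; each union adds +2; each star adds +2
Total: 4 + 0 + 2 = 6 states


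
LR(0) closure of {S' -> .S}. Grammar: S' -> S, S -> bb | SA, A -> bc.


Start: S' -> .S
For each item with dot before a nonterminal B, add B -> .γ for every B-production
Closure: [S' -> .S, S -> .bb, S -> .SA]


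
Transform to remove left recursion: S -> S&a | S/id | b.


Left-recursive alternatives: S&a, S/id; non-recursive: b
Introduce S': S -> bS', S' -> &aS' | /idS' | ε


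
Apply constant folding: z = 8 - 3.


8 - 3 = 5 at compile time
Optimized: z = 5


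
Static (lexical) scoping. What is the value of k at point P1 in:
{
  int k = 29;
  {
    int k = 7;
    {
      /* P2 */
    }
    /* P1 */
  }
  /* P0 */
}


k declared in the same block as P1
k = 7


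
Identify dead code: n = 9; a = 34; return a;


n is assigned but never read
Dead: 'n = 9'


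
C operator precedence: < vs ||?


'<' is relational (level 7); '||' is logical OR (level 1)
Higher level binds tighter
'<' has higher precedence than '||'


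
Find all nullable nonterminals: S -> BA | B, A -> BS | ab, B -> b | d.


A nonterminal is nullable iff some alternative derives ε (directly, or every symbol in it is nullable)
Nullable: {}


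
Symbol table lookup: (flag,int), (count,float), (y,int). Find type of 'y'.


Lookup 'y' → type int


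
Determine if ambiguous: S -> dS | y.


right-linear, alternatives start with distinct terminals 'd' vs 'y': unique leftmost derivation
Unambiguous


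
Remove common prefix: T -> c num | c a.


Common prefix: 'c'
Factored: T -> c T', T' -> num | a


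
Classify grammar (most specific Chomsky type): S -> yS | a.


Right-linear: every RHS is a terminal or a terminal followed by one nonterminal
Classification: Type 3 (Regular)


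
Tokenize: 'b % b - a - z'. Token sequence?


Scan left to right, longest-match per lexeme
Tokens: ID(b), OP(%), ID(b), OP(-), ID(a), OP(-), ID(z)


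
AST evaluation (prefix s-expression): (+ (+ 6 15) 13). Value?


Evaluate inner: (+ 6 15) = 21
Evaluate root: (+ 21 13) = 34
Result: 34


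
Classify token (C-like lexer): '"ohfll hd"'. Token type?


Pattern: double-quoted sequence
Type: STRING_LITERAL


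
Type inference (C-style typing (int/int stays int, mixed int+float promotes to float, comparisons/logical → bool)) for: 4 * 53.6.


Operand types: int * float
Rule: mixed int/float promotes to float; int/int stays int
Result type: float


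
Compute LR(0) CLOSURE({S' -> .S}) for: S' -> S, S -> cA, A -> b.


Start: S' -> .S
For each item with dot before a nonterminal B, add B -> .γ for every B-production
Closure: [S' -> .S, S -> .cA]


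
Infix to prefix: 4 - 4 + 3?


left-to-right (same/higher precedence on left): tree is (+ (- 4 4) 3)
Prefix: + - 4 4 3


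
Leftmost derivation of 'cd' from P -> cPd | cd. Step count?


Derivation: P => cd
Steps: 1


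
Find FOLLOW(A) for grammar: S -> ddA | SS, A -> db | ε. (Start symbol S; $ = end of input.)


$ ∈ FOLLOW(S). For each A -> αBβ: add FIRST(β)\{ε} to FOLLOW(B); if β nullable, add FOLLOW(A).
FOLLOW(A) = {$, d}


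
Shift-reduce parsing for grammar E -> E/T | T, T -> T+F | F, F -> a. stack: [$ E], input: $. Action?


start symbol E on stack, input exhausted
Action: accept


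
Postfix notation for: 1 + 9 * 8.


* has higher precedence, evaluate 9*8 first
Postfix: 1 9 8 * +


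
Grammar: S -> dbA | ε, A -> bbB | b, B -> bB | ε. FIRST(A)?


Per alternative of A: FIRST(bbB) = {b}; FIRST(b) = {b}
FIRST(A) = {b}


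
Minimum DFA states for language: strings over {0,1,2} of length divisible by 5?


Track length mod 5: states 0..4, accept at 0
Minimal DFA: 5 states


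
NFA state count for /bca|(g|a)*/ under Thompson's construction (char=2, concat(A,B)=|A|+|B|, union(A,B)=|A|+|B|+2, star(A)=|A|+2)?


Syntax tree has 5 char leaf(s), 2 union(s), 1 star(s)
chars contribute 5×2 = 10; each union adds +2; each star adds +2
Total: 10 + 4 + 2 = 16 states


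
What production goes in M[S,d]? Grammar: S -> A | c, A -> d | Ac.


For [S, d]: 'd' ∈ FIRST(A)
Entry: S -> A


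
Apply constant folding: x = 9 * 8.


9 * 8 = 72 at compile time
Optimized: x = 72


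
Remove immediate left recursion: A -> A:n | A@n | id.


Left-recursive alternatives: A:n, A@n; non-recursive: id
Introduce A': A -> idA', A' -> :nA' | @nA' | ε


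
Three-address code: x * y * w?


Break into single-operator statements:
t1 = x * y
t2 = t1 * w


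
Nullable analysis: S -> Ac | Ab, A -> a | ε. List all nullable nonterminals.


A nonterminal is nullable iff some alternative derives ε (directly, or every symbol in it is nullable)
Nullable: {A}


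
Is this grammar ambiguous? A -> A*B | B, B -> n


precedence layered via separate nonterminal B: deterministic
Unambiguous


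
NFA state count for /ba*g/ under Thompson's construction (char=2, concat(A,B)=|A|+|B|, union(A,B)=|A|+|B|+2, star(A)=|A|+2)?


Syntax tree has 3 char leaf(s), 0 union(s), 1 star(s)
chars contribute 3×2 = 6; each union adds +2; each star adds +2
Total: 6 + 0 + 2 = 8 states


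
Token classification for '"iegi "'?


Pattern: double-quoted sequence
Type: STRING_LITERAL


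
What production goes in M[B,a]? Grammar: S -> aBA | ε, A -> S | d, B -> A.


For [B, a]: 'a' ∈ FIRST(A)
Entry: B -> A


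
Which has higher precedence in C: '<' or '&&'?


'<' is relational (level 7); '&&' is logical AND (level 2)
Higher level binds tighter
'<' has higher precedence than '&&'


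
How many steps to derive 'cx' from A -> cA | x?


Derivation: A => cA => cx
Steps: 2


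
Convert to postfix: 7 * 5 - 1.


Left to right (same or higher precedence on left)
Postfix: 7 5 * 1 -


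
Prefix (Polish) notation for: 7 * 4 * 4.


left-to-right (same/higher precedence on left): tree is (* (* 7 4) 4)
Prefix: * * 7 4 4


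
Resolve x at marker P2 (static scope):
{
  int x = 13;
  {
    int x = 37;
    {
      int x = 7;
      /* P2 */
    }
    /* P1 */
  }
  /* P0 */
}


x declared in the same block as P2
x = 7


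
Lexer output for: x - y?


Scan left to right, longest-match per lexeme
Tokens: ID(x), OP(-), ID(y)


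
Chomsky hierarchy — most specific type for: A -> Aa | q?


Left-linear: every RHS is a terminal or one nonterminal followed by a terminal
Classification: Type 3 (Regular)


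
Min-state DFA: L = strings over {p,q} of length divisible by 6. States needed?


Track length mod 6: states 0..5, accept at 0
Minimal DFA: 6 states


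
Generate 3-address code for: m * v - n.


Break into single-operator statements:
t1 = m * v
t2 = t1 - n


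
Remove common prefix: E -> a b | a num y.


Common prefix: 'a'
Factored: E -> a E', E' -> b | num y


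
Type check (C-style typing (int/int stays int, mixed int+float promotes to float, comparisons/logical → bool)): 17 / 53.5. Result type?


Operand types: int / float
Rule: mixed int/float promotes to float; int/int stays int
Result type: float


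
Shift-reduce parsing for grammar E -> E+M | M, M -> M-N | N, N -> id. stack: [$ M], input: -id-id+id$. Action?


shift '-' to continue M -> M-N
Action: shift


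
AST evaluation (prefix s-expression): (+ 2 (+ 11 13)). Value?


Evaluate inner: (+ 11 13) = 24
Evaluate root: (+ 2 24) = 26
Result: 26


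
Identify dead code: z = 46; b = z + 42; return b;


z is read by b's definition; b is returned
No dead code


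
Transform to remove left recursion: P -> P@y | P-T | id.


Left-recursive alternatives: P@y, P-T; non-recursive: id
Introduce P': P -> idP', P' -> @yP' | -TP' | ε


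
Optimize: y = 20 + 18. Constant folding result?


20 + 18 = 38 at compile time
Optimized: y = 38


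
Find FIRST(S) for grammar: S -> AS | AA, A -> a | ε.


Per alternative of S: FIRST(AS) = {a, ε}; FIRST(AA) = {a, ε}
FIRST(S) = {a, ε}


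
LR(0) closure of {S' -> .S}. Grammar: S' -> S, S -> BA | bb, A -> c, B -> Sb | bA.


Start: S' -> .S
For each item with dot before a nonterminal B, add B -> .γ for every B-production
Closure: [S' -> .S, S -> .BA, S -> .bb, B -> .Sb, B -> .bA]


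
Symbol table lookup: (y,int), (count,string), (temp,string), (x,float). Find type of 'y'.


Lookup 'y' → type int


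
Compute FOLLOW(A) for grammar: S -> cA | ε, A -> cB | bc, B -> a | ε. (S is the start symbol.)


$ ∈ FOLLOW(S). For each A -> αBβ: add FIRST(β)\{ε} to FOLLOW(B); if β nullable, add FOLLOW(A).
FOLLOW(A) = {$}


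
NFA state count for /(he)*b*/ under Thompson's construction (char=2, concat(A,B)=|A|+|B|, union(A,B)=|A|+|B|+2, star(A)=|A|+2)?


Syntax tree has 3 char leaf(s), 0 union(s), 2 star(s)
chars contribute 3×2 = 6; each union adds +2; each star adds +2
Total: 6 + 0 + 4 = 10 states


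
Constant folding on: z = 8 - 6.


8 - 6 = 2 at compile time
Optimized: z = 2


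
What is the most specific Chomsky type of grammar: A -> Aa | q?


Left-linear: every RHS is a terminal or one nonterminal followed by a terminal
Classification: Type 3 (Regular)


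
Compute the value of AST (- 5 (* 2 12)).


Evaluate inner: (* 2 12) = 24
Evaluate root: (- 5 24) = -19
Result: -19


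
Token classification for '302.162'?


Pattern: digits with a decimal point
Type: FLOAT_LITERAL


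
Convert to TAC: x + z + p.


Break into single-operator statements:
t1 = x + z
t2 = t1 + p


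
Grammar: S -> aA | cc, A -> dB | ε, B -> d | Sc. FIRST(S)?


Per alternative of S: FIRST(aA) = {a}; FIRST(cc) = {c}
FIRST(S) = {a, c}


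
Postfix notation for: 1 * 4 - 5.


Left to right (same or higher precedence on left)
Postfix: 1 4 * 5 -


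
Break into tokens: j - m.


Scan left to right, longest-match per lexeme
Tokens: ID(j), OP(-), ID(m)


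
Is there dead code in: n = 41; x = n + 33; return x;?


n is read by x's definition; x is returned
No dead code


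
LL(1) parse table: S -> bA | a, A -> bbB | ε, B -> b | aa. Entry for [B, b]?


For [B, b]: 'b' ∈ FIRST(b)
Entry: B -> b


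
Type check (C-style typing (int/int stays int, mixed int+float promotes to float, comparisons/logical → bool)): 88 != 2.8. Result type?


Operand types: int != float
Rule: comparison yields bool
Result type: bool


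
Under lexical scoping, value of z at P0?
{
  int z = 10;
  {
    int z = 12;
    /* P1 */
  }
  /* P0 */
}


z declared in the same block as P0
z = 10


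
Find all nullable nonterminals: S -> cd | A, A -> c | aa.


A nonterminal is nullable iff some alternative derives ε (directly, or every symbol in it is nullable)
Nullable: {}


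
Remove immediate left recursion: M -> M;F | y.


Left-recursive alternatives: M;F; non-recursive: y
Introduce M': M -> yM', M' -> ;FM' | ε


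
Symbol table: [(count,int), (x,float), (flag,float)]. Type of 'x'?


Lookup 'x' → type float


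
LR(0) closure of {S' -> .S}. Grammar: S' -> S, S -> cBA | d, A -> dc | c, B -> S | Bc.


Start: S' -> .S
For each item with dot before a nonterminal B, add B -> .γ for every B-production
Closure: [S' -> .S, S -> .cBA, S -> .d]


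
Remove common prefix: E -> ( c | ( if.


Common prefix: '('
Factored: E -> ( E', E' -> c | if


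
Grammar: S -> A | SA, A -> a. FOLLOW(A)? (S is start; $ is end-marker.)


$ ∈ FOLLOW(S). For each A -> αBβ: add FIRST(β)\{ε} to FOLLOW(B); if β nullable, add FOLLOW(A).
FOLLOW(A) = {$, a}


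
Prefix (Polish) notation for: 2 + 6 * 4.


'*' binds tighter: tree is (+ 2 (* 6 4))
Prefix: + 2 * 6 4


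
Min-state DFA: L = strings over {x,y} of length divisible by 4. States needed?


Track length mod 4: states 0..3, accept at 0
Minimal DFA: 4 states


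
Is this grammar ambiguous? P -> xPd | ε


balanced x^n…d^n: each string has a unique parse
Unambiguous


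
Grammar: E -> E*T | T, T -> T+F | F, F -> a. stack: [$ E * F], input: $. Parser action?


'F' (not preceded by T+) is the handle for T -> F
Action: reduce (T -> F)


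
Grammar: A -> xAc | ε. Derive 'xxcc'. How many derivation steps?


Derivation: A => xAc => xxAcc => xxcc
Steps: 3


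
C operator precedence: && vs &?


'&' is bitwise AND (level 5); '&&' is logical AND (level 2)
Higher level binds tighter
'&' has higher precedence than '&&'
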